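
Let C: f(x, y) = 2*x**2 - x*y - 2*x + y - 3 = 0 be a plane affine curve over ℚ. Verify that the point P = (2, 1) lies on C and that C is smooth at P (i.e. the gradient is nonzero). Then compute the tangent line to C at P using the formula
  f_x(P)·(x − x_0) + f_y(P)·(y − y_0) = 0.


Tangent line at P: 5*x - y - 9 = 0.

Step 1: f(2, 1) = 0, so P lies on C.
Step 2: partial derivatives
  f_x(x, y) = 4*x - y - 2, f_y(x, y) = 1 - x.
  f_x(P) = 5, f_y(P) = -1 (gradient nonzero, so P is smooth).
Step 3: tangent line at P: 5·(x − 2) + -1·(y − 1) = 0.
Expanding: 5*x - y - 9 = 0.


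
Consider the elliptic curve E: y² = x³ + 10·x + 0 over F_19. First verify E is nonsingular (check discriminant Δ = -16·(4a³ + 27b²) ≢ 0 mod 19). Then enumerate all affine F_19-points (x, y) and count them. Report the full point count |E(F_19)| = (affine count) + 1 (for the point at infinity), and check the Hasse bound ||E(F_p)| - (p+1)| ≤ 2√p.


Affine points = {(0, 0), (1, 7), (1, 12), (2, 3), (2, 16), (3, 0), (4, 3), (4, 16), (5, 2), (5, 17), (10, 6), (10, 13), (11, 4), (11, 15), (12, 9), (12, 10), (13, 3), (13, 16), (16, 0)}; affine count = 19; |E(F_19)| = 20.

Discriminant check: Δ ∝ 4a³ + 27b² = 4·10³ + 27·0² = 4·1000 + 27·0 ≡ 10 (mod 19). Nonzero ⇒ E is nonsingular.
For each x ∈ F_19, compute rhs = x³ + 10·x + 0 mod 19, then count y ∈ F_19 with y² ≡ rhs.
  x = 0: rhs = 0, matching y values: 0 (1 points).
  x = 1: rhs = 11, matching y values: 7, 12 (2 points).
  x = 2: rhs = 9, matching y values: 3, 16 (2 points).
  x = 3: rhs = 0, matching y values: 0 (1 points).
  x = 4: rhs = 9, matching y values: 3, 16 (2 points).
  x = 5: rhs = 4, matching y values: 2, 17 (2 points).
  x = 6: rhs = 10, matching y values: none (0 points).
  x = 7: rhs = 14, matching y values: none (0 points).
  x = 8: rhs = 3, matching y values: none (0 points).
  x = 9: rhs = 2, matching y values: none (0 points).
  x = 10: rhs = 17, matching y values: 6, 13 (2 points).
  x = 11: rhs = 16, matching y values: 4, 15 (2 points).
  x = 12: rhs = 5, matching y values: 9, 10 (2 points).
  x = 13: rhs = 9, matching y values: 3, 16 (2 points).
  x = 14: rhs = 15, matching y values: none (0 points).
  x = 15: rhs = 10, matching y values: none (0 points).
  x = 16: rhs = 0, matching y values: 0 (1 points).
  x = 17: rhs = 10, matching y values: none (0 points).
  x = 18: rhs = 8, matching y values: none (0 points).
Total affine count: 19.
Full point count |E(F_19)| = 19 + 1 = 20.
Hasse bound: |20 − (19+1)| = |0| = 0 ≤ 2√19 ≈ 8.7178 ✓.


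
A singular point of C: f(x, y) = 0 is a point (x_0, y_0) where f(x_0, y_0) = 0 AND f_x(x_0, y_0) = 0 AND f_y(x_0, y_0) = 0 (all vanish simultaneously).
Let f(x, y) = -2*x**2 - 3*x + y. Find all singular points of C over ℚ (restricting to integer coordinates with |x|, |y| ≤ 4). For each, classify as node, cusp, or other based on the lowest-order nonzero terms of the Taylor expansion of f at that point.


No singular points in the scanned grid; C is smooth there.

Compute partial derivatives:
  f_x = -4*x - 3.
  f_y = 1.
f_y = 1 is a nonzero constant, so f_y never vanishes: no point (x, y) can satisfy f = f_x = f_y = 0. In particular no (x, y) ∈ {−4, ..., 4}² is singular; the curve is smooth.


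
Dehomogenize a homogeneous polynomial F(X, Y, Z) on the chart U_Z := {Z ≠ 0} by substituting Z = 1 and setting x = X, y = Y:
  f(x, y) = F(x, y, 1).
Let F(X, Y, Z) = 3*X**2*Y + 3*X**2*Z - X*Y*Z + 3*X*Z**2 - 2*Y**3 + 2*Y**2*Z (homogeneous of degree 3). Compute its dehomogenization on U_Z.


f(x, y) = 3*x**2*y + 3*x**2 - x*y + 3*x - 2*y**3 + 2*y**2

On U_Z we set Z = 1. Each monomial c·X^i·Y^j·Z^k in F becomes c·x^i·y^j·1^k = c·x^i·y^j.
Substituting Z = 1: F(X, Y, 1) = 3*x**2*y + 3*x**2 - x*y + 3*x - 2*y**3 + 2*y**2.
Note: deg(f) ≤ deg(F) = 3; strict inequality happens when F is divisible by Z (lost terms).


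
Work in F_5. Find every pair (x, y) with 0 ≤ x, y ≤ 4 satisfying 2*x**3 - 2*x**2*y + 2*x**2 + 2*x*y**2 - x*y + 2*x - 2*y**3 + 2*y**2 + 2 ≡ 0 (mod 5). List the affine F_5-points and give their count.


Affine F_5-points: {(2, 0), (2, 3), (3, 0), (3, 1), (3, 3), (4, 0)}; count = 6.

For each of the 25 pairs (x, y) ∈ F_5², evaluate f(x, y) mod 5. Record the zeros.
  x = 0: [0↦2, 1↦2, 2↦4, 3↦1, 4↦1]  zeros at y ∈ ∅
  x = 1: [0↦3, 1↦2, 2↦2, 3↦1, 4↦2]  zeros at y ∈ ∅
  x = 2: [0↦0, 1↦4, 2↦3, 3↦0, 4↦3]  zeros at y ∈ {0, 3}
  x = 3: [0↦0, 1↦0, 2↦4, 3↦0, 4↦1]  zeros at y ∈ {0, 1, 3}
  x = 4: [0↦0, 1↦2, 2↦2, 3↦3, 4↦3]  zeros at y ∈ {0}
Collecting zeros: affine points = {(2, 0), (2, 3), (3, 0), (3, 1), (3, 3), (4, 0)}.
Total count |C(F_5)_aff| = 6.


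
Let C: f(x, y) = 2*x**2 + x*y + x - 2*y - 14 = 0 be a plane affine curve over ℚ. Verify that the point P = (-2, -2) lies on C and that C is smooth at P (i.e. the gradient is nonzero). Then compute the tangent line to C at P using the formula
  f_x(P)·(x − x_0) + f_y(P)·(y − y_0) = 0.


Tangent line at P: -9*x - 4*y - 26 = 0.

Step 1: f(-2, -2) = 0, so P lies on C.
Step 2: partial derivatives
  f_x(x, y) = 4*x + y + 1, f_y(x, y) = x - 2.
  f_x(P) = -9, f_y(P) = -4 (gradient nonzero, so P is smooth).
Step 3: tangent line at P: -9·(x − -2) + -4·(y − -2) = 0.
Expanding: -9*x - 4*y - 26 = 0.


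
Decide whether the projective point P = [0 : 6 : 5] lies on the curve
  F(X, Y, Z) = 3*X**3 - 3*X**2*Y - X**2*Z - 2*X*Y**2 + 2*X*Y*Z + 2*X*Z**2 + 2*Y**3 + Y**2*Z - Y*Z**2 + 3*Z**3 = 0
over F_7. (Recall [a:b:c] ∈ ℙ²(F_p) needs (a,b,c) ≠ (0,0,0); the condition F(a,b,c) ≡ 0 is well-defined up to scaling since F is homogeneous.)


F(0,6,5) ≡ 4 (mod 7); P is NOT on the curve.

Evaluate F(0, 6, 5) term-by-term (mod 7).
  3*X**3 ↦ 3·0·1·1 = 0
  -3*X**2*Y ↦ -3·0·6·1 = 0
  -X**2*Z ↦ -1·0·1·5 = 0
  -2*X*Y**2 ↦ -2·0·36·1 = 0
  2*X*Y*Z ↦ 2·0·6·5 = 0
  2*X*Z**2 ↦ 2·0·1·25 = 0
  2*Y**3 ↦ 2·1·216·1 = 432
  Y**2*Z ↦ 1·1·36·5 = 180
  -Y*Z**2 ↦ -1·1·6·25 = -150
  3*Z**3 ↦ 3·1·1·125 = 375
Sum: F(0, 6, 5) = (0) + (0) + (0) + (0) + (0) + (0) + (432) + (180) + (-150) + (375) = 837.
Reducing mod 7: 837 ≡ 4 (mod 7).
Since F(a, b, c) ≡ 4 ≠ 0 (mod 7), P does NOT lie on the curve.


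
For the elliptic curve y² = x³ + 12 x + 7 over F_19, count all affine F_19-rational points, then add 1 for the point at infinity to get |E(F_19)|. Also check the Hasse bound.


Affine points = {(0, 8), (0, 11), (1, 1), (1, 18), (2, 1), (2, 18), (4, 9), (4, 10), (7, 4), (7, 15), (8, 8), (8, 11), (10, 5), (10, 14), (11, 8), (11, 11), (12, 6), (12, 13), (13, 2), (13, 17), (15, 3), (15, 16), (16, 1), (16, 18)}; affine count = 24; |E(F_19)| = 25.

Discriminant check: Δ ∝ 4a³ + 27b² = 4·12³ + 27·7² = 4·1728 + 27·49 ≡ 8 (mod 19). Nonzero ⇒ E is nonsingular.
For each x ∈ F_19, compute rhs = x³ + 12·x + 7 mod 19, then count y ∈ F_19 with y² ≡ rhs.
  x = 0: rhs = 7, matching y values: 8, 11 (2 points).
  x = 1: rhs = 1, matching y values: 1, 18 (2 points).
  x = 2: rhs = 1, matching y values: 1, 18 (2 points).
  x = 3: rhs = 13, matching y values: none (0 points).
  x = 4: rhs = 5, matching y values: 9, 10 (2 points).
  x = 5: rhs = 2, matching y values: none (0 points).
  x = 6: rhs = 10, matching y values: none (0 points).
  x = 7: rhs = 16, matching y values: 4, 15 (2 points).
  x = 8: rhs = 7, matching y values: 8, 11 (2 points).
  x = 9: rhs = 8, matching y values: none (0 points).
  x = 10: rhs = 6, matching y values: 5, 14 (2 points).
  x = 11: rhs = 7, matching y values: 8, 11 (2 points).
  x = 12: rhs = 17, matching y values: 6, 13 (2 points).
  x = 13: rhs = 4, matching y values: 2, 17 (2 points).
  x = 14: rhs = 12, matching y values: none (0 points).
  x = 15: rhs = 9, matching y values: 3, 16 (2 points).
  x = 16: rhs = 1, matching y values: 1, 18 (2 points).
  x = 17: rhs = 13, matching y values: none (0 points).
  x = 18: rhs = 13, matching y values: none (0 points).
Total affine count: 24.
Full point count |E(F_19)| = 24 + 1 = 25.
Hasse bound: |25 − (19+1)| = |5| = 5 ≤ 2√19 ≈ 8.7178 ✓.


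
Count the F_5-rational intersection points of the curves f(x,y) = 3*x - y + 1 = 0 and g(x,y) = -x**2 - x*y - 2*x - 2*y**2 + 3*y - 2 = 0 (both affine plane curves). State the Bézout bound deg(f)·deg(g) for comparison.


Common zeros: ∅; count = 0; Bézout bound = 2.

deg(f) = 1, deg(g) = 2, so Bézout bound = 2.
Scan x ∈ F_5. For each x, list the y ∈ F_5 with f(x, y) ≡ 0 and those with g(x, y) ≡ 0 (mod 5); the common zeros in that column are the intersection.
  x = 0: f ≡ 0 at y ∈ {1}; g ≡ 0 at y ∈ ∅; common: ∅.
  x = 1: f ≡ 0 at y ∈ {4}; g ≡ 0 at y ∈ {0, 1}; common: ∅.
  x = 2: f ≡ 0 at y ∈ {2}; g ≡ 0 at y ∈ {0, 3}; common: ∅.
  x = 3: f ≡ 0 at y ∈ {0}; g ≡ 0 at y ∈ {2, 3}; common: ∅.
  x = 4: f ≡ 0 at y ∈ {3}; g ≡ 0 at y ∈ ∅; common: ∅.
Collecting: common zeros = ∅, so the count is 0.
Comparison with the Bézout bound: 0 ≤ 2 = deg(f)·deg(g), as expected for curves with no common component (the affine F_5-count falls short of the bound because intersections may lie at infinity, over extension fields, or carry multiplicity).


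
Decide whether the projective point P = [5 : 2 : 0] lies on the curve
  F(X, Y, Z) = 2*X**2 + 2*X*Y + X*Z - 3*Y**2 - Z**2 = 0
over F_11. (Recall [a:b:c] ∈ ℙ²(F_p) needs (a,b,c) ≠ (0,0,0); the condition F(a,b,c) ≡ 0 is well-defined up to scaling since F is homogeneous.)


F(5,2,0) ≡ 3 (mod 11); P is NOT on the curve.

Evaluate F(5, 2, 0) term-by-term (mod 11).
  2*X**2 ↦ 2·25·1·1 = 50
  2*X*Y ↦ 2·5·2·1 = 20
  X*Z ↦ 1·5·1·0 = 0
  -3*Y**2 ↦ -3·1·4·1 = -12
  -Z**2 ↦ -1·1·1·0 = 0
Sum: F(5, 2, 0) = (50) + (20) + (0) + (-12) + (0) = 58.
Reducing mod 11: 58 ≡ 3 (mod 11).
Since F(a, b, c) ≡ 3 ≠ 0 (mod 11), P does NOT lie on the curve.


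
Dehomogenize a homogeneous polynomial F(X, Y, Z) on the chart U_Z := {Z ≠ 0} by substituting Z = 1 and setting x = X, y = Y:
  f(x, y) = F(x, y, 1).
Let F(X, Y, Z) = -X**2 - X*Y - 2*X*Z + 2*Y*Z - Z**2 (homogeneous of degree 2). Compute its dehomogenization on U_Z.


f(x, y) = -x**2 - x*y - 2*x + 2*y - 1

On U_Z we set Z = 1. Each monomial c·X^i·Y^j·Z^k in F becomes c·x^i·y^j·1^k = c·x^i·y^j.
Substituting Z = 1: F(X, Y, 1) = -x**2 - x*y - 2*x + 2*y - 1.
Note: deg(f) ≤ deg(F) = 2; strict inequality happens when F is divisible by Z (lost terms).


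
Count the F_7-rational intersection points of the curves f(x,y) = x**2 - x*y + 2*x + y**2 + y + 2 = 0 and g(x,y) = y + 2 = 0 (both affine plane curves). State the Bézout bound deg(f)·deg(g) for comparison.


Common zeros: {(5, 5)}; count = 1; Bézout bound = 2.

deg(f) = 2, deg(g) = 1, so Bézout bound = 2.
Scan x ∈ F_7. For each x, list the y ∈ F_7 with f(x, y) ≡ 0 and those with g(x, y) ≡ 0 (mod 7); the common zeros in that column are the intersection.
  x = 0: f ≡ 0 at y ∈ {3}; g ≡ 0 at y ∈ {5}; common: ∅.
  x = 1: f ≡ 0 at y ∈ {3, 4}; g ≡ 0 at y ∈ {5}; common: ∅.
  x = 2: f ≡ 0 at y ∈ ∅; g ≡ 0 at y ∈ {5}; common: ∅.
  x = 3: f ≡ 0 at y ∈ ∅; g ≡ 0 at y ∈ {5}; common: ∅.
  x = 4: f ≡ 0 at y ∈ ∅; g ≡ 0 at y ∈ {5}; common: ∅.
  x = 5: f ≡ 0 at y ∈ {5, 6}; g ≡ 0 at y ∈ {5}; common: {5}.
  x = 6: f ≡ 0 at y ∈ {6}; g ≡ 0 at y ∈ {5}; common: ∅.
Collecting: common zeros = {(5, 5)}, so the count is 1.
Comparison with the Bézout bound: 1 ≤ 2 = deg(f)·deg(g), as expected for curves with no common component (the affine F_7-count falls short of the bound because intersections may lie at infinity, over extension fields, or carry multiplicity).


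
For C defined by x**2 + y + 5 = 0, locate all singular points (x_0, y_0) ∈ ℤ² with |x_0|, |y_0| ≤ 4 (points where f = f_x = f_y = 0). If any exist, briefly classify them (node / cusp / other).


No singular points in the scanned grid; C is smooth there.

Compute partial derivatives:
  f_x = 2*x.
  f_y = 1.
f_y = 1 is a nonzero constant, so f_y never vanishes: no point (x, y) can satisfy f = f_x = f_y = 0. In particular no (x, y) ∈ {−4, ..., 4}² is singular; the curve is smooth.


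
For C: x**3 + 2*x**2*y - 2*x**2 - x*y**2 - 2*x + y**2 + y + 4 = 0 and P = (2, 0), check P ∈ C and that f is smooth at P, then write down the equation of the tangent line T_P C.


Tangent line at P: 2*x + 9*y - 4 = 0.

Step 1: f(2, 0) = 0, so P lies on C.
Step 2: partial derivatives
  f_x(x, y) = 3*x**2 + 4*x*y - 4*x - y**2 - 2, f_y(x, y) = 2*x**2 - 2*x*y + 2*y + 1.
  f_x(P) = 2, f_y(P) = 9 (gradient nonzero, so P is smooth).
Step 3: tangent line at P: 2·(x − 2) + 9·(y − 0) = 0.
Expanding: 2*x + 9*y - 4 = 0.


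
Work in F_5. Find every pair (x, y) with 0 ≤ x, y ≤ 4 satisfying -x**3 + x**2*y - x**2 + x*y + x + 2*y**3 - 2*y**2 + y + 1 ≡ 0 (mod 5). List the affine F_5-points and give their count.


Affine F_5-points: {(0, 3), (1, 0), (1, 3), (2, 4), (4, 0), (4, 2), (4, 4)}; count = 7.

For each of the 25 pairs (x, y) ∈ F_5², evaluate f(x, y) mod 5. Record the zeros.
  x = 0: [0↦1, 1↦2, 2↦1, 3↦0, 4↦1]  zeros at y ∈ {3}
  x = 1: [0↦0, 1↦3, 2↦4, 3↦0, 4↦3]  zeros at y ∈ {0, 3}
  x = 2: [0↦1, 1↦3, 2↦3, 3↦3, 4↦0]  zeros at y ∈ {4}
  x = 3: [0↦3, 1↦1, 2↦2, 3↦3, 4↦1]  zeros at y ∈ ∅
  x = 4: [0↦0, 1↦1, 2↦0, 3↦4, 4↦0]  zeros at y ∈ {0, 2, 4}
Collecting zeros: affine points = {(0, 3), (1, 0), (1, 3), (2, 4), (4, 0), (4, 2), (4, 4)}.
Total count |C(F_5)_aff| = 7.


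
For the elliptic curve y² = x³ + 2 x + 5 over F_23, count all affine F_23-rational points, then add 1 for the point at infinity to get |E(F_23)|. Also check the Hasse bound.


Affine points = {(1, 10), (1, 13), (4, 10), (4, 13), (5, 5), (5, 18), (6, 7), (6, 16), (8, 2), (8, 21), (9, 4), (9, 19), (10, 6), (10, 17), (11, 1), (11, 22), (12, 3), (12, 20), (15, 11), (15, 12), (16, 4), (16, 19), (18, 10), (18, 13), (19, 5), (19, 18), (20, 8), (20, 15), (21, 4), (21, 19), (22, 5), (22, 18)}; affine count = 32; |E(F_23)| = 33.

Discriminant check: Δ ∝ 4a³ + 27b² = 4·2³ + 27·5² = 4·8 + 27·25 ≡ 17 (mod 23). Nonzero ⇒ E is nonsingular.
For each x ∈ F_23, compute rhs = x³ + 2·x + 5 mod 23, then count y ∈ F_23 with y² ≡ rhs.
  x = 0: rhs = 5, matching y values: none (0 points).
  x = 1: rhs = 8, matching y values: 10, 13 (2 points).
  x = 2: rhs = 17, matching y values: none (0 points).
  x = 3: rhs = 15, matching y values: none (0 points).
  x = 4: rhs = 8, matching y values: 10, 13 (2 points).
  x = 5: rhs = 2, matching y values: 5, 18 (2 points).
  x = 6: rhs = 3, matching y values: 7, 16 (2 points).
  x = 7: rhs = 17, matching y values: none (0 points).
  x = 8: rhs = 4, matching y values: 2, 21 (2 points).
  x = 9: rhs = 16, matching y values: 4, 19 (2 points).
  x = 10: rhs = 13, matching y values: 6, 17 (2 points).
  x = 11: rhs = 1, matching y values: 1, 22 (2 points).
  x = 12: rhs = 9, matching y values: 3, 20 (2 points).
  x = 13: rhs = 20, matching y values: none (0 points).
  x = 14: rhs = 17, matching y values: none (0 points).
  x = 15: rhs = 6, matching y values: 11, 12 (2 points).
  x = 16: rhs = 16, matching y values: 4, 19 (2 points).
  x = 17: rhs = 7, matching y values: none (0 points).
  x = 18: rhs = 8, matching y values: 10, 13 (2 points).
  x = 19: rhs = 2, matching y values: 5, 18 (2 points).
  x = 20: rhs = 18, matching y values: 8, 15 (2 points).
  x = 21: rhs = 16, matching y values: 4, 19 (2 points).
  x = 22: rhs = 2, matching y values: 5, 18 (2 points).
Total affine count: 32.
Full point count |E(F_23)| = 32 + 1 = 33.
Hasse bound: |33 − (23+1)| = |9| = 9 ≤ 2√23 ≈ 9.5917 ✓.


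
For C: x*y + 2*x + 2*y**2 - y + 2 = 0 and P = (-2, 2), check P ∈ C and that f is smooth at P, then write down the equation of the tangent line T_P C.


Tangent line at P: 4*x + 5*y - 2 = 0.

Step 1: f(-2, 2) = 0, so P lies on C.
Step 2: partial derivatives
  f_x(x, y) = y + 2, f_y(x, y) = x + 4*y - 1.
  f_x(P) = 4, f_y(P) = 5 (gradient nonzero, so P is smooth).
Step 3: tangent line at P: 4·(x − -2) + 5·(y − 2) = 0.
Expanding: 4*x + 5*y - 2 = 0.


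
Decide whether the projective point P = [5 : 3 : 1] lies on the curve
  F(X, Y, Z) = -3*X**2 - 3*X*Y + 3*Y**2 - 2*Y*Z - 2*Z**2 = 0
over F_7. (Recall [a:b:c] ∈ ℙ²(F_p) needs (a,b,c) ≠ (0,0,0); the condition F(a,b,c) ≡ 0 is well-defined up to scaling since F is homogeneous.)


F(5,3,1) ≡ 4 (mod 7); P is NOT on the curve.

Evaluate F(5, 3, 1) term-by-term (mod 7).
  -3*X**2 ↦ -3·25·1·1 = -75
  -3*X*Y ↦ -3·5·3·1 = -45
  3*Y**2 ↦ 3·1·9·1 = 27
  -2*Y*Z ↦ -2·1·3·1 = -6
  -2*Z**2 ↦ -2·1·1·1 = -2
Sum: F(5, 3, 1) = (-75) + (-45) + (27) + (-6) + (-2) = -101.
Reducing mod 7: -101 ≡ 4 (mod 7).
Since F(a, b, c) ≡ 4 ≠ 0 (mod 7), P does NOT lie on the curve.


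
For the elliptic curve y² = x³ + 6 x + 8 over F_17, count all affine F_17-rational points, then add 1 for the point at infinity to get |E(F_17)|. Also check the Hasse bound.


Affine points = {(0, 5), (0, 12), (1, 7), (1, 10), (3, 6), (3, 11), (7, 6), (7, 11), (9, 3), (9, 14), (16, 1), (16, 16)}; affine count = 12; |E(F_17)| = 13.

Discriminant check: Δ ∝ 4a³ + 27b² = 4·6³ + 27·8² = 4·216 + 27·64 ≡ 8 (mod 17). Nonzero ⇒ E is nonsingular.
For each x ∈ F_17, compute rhs = x³ + 6·x + 8 mod 17, then count y ∈ F_17 with y² ≡ rhs.
  x = 0: rhs = 8, matching y values: 5, 12 (2 points).
  x = 1: rhs = 15, matching y values: 7, 10 (2 points).
  x = 2: rhs = 11, matching y values: none (0 points).
  x = 3: rhs = 2, matching y values: 6, 11 (2 points).
  x = 4: rhs = 11, matching y values: none (0 points).
  x = 5: rhs = 10, matching y values: none (0 points).
  x = 6: rhs = 5, matching y values: none (0 points).
  x = 7: rhs = 2, matching y values: 6, 11 (2 points).
  x = 8: rhs = 7, matching y values: none (0 points).
  x = 9: rhs = 9, matching y values: 3, 14 (2 points).
  x = 10: rhs = 14, matching y values: none (0 points).
  x = 11: rhs = 11, matching y values: none (0 points).
  x = 12: rhs = 6, matching y values: none (0 points).
  x = 13: rhs = 5, matching y values: none (0 points).
  x = 14: rhs = 14, matching y values: none (0 points).
  x = 15: rhs = 5, matching y values: none (0 points).
  x = 16: rhs = 1, matching y values: 1, 16 (2 points).
Total affine count: 12.
Full point count |E(F_17)| = 12 + 1 = 13.
Hasse bound: |13 − (17+1)| = |-5| = 5 ≤ 2√17 ≈ 8.2462 ✓.


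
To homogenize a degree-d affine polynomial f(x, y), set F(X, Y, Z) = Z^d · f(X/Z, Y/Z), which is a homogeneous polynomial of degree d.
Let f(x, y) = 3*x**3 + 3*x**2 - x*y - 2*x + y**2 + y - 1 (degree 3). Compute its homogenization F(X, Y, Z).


F(X, Y, Z) = 3*X**3 + 3*X**2*Z - X*Y*Z - 2*X*Z**2 + Y**2*Z + Y*Z**2 - Z**3

deg(f) = 3.
Substitute x = X/Z, y = Y/Z into f, then multiply by Z^3.
  monomial 3·x^3·y^0 ↦ 3·X^3·Y^0·Z^0.
  monomial 3·x^2·y^0 ↦ 3·X^2·Y^0·Z^1.
  monomial -1·x^1·y^1 ↦ -1·X^1·Y^1·Z^1.
  monomial -2·x^1·y^0 ↦ -2·X^1·Y^0·Z^2.
  monomial 1·x^0·y^2 ↦ 1·X^0·Y^2·Z^1.
  monomial 1·x^0·y^1 ↦ 1·X^0·Y^1·Z^2.
  monomial -1·x^0·y^0 ↦ -1·X^0·Y^0·Z^3.
Collecting: F(X, Y, Z) = 3*X**3 + 3*X**2*Z - X*Y*Z - 2*X*Z**2 + Y**2*Z + Y*Z**2 - Z**3.


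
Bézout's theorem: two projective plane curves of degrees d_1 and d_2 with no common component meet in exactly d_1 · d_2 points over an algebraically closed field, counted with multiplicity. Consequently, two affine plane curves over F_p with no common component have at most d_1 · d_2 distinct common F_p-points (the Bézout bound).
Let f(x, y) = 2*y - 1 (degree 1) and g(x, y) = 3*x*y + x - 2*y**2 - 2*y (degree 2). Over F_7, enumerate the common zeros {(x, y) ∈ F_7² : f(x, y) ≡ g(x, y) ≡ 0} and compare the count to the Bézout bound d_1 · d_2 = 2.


Common zeros: {(2, 4)}; count = 1; Bézout bound = 2.

deg(f) = 1, deg(g) = 2, so Bézout bound = 2.
Scan x ∈ F_7. For each x, list the y ∈ F_7 with f(x, y) ≡ 0 and those with g(x, y) ≡ 0 (mod 7); the common zeros in that column are the intersection.
  x = 0: f ≡ 0 at y ∈ {4}; g ≡ 0 at y ∈ {0, 6}; common: ∅.
  x = 1: f ≡ 0 at y ∈ {4}; g ≡ 0 at y ∈ {1, 3}; common: ∅.
  x = 2: f ≡ 0 at y ∈ {4}; g ≡ 0 at y ∈ {4, 5}; common: {4}.
  x = 3: f ≡ 0 at y ∈ {4}; g ≡ 0 at y ∈ ∅; common: ∅.
  x = 4: f ≡ 0 at y ∈ {4}; g ≡ 0 at y ∈ ∅; common: ∅.
  x = 5: f ≡ 0 at y ∈ {4}; g ≡ 0 at y ∈ ∅; common: ∅.
  x = 6: f ≡ 0 at y ∈ {4}; g ≡ 0 at y ∈ ∅; common: ∅.
Collecting: common zeros = {(2, 4)}, so the count is 1.
Comparison with the Bézout bound: 1 ≤ 2 = deg(f)·deg(g), as expected for curves with no common component (the affine F_7-count falls short of the bound because intersections may lie at infinity, over extension fields, or carry multiplicity).


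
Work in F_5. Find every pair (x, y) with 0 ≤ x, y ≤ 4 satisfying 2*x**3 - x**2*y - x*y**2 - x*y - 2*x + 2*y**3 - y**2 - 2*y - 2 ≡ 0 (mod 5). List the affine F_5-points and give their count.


Affine F_5-points: {(2, 0), (3, 1), (4, 2)}; count = 3.

For each of the 25 pairs (x, y) ∈ F_5², evaluate f(x, y) mod 5. Record the zeros.
  x = 0: [0↦3, 1↦2, 2↦1, 3↦2, 4↦2]  zeros at y ∈ ∅
  x = 1: [0↦3, 1↦4, 2↦3, 3↦2, 4↦3]  zeros at y ∈ ∅
  x = 2: [0↦0, 1↦1, 2↦3, 3↦3, 4↦3]  zeros at y ∈ {0}
  x = 3: [0↦1, 1↦0, 2↦3, 3↦2, 4↦4]  zeros at y ∈ {1}
  x = 4: [0↦3, 1↦3, 2↦0, 3↦1, 4↦3]  zeros at y ∈ {2}
Collecting zeros: affine points = {(2, 0), (3, 1), (4, 2)}.
Total count |C(F_5)_aff| = 3.


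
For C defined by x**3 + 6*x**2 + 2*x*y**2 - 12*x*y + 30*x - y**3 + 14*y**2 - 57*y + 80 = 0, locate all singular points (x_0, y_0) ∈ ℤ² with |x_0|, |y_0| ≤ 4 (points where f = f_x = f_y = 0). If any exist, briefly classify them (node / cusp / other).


Singular points: {(-2, 3)}; classification: cusp.

Compute partial derivatives:
  f_x = 3*x**2 + 12*x + 2*y**2 - 12*y + 30.
  f_y = 4*x*y - 12*x - 3*y**2 + 28*y - 57.
Scan x_0 ∈ {−4, ..., 4}. For each x_0, f_y(x_0, y) is a polynomial in y; find its integer roots y ∈ {−4, ..., 4}, then test f_x and f at those candidates.
  x = -4: f_y(-4, y) = -3*y**2 + 12*y - 9; vanishes at y ∈ {1, 3}. (-4, 1): f_x = 20 ≠ 0; (-4, 3): f_x = 12 ≠ 0.
  x = -3: f_y(-3, y) = -3*y**2 + 16*y - 21; vanishes at y ∈ {3}. (-3, 3): f_x = 3 ≠ 0.
  x = -2: f_y(-2, y) = -3*y**2 + 20*y - 33; vanishes at y ∈ {3}. (-2, 3): f_x = 0, f = 0 — SINGULAR.
  x = -1: f_y(-1, y) = -3*y**2 + 24*y - 45; vanishes at y ∈ {3}. (-1, 3): f_x = 3 ≠ 0.
  x = 0: f_y(0, y) = -3*y**2 + 28*y - 57; vanishes at y ∈ {3}. (0, 3): f_x = 12 ≠ 0.
  x = 1: f_y(1, y) = -3*y**2 + 32*y - 69; vanishes at y ∈ {3}. (1, 3): f_x = 27 ≠ 0.
  x = 2: f_y(2, y) = -3*y**2 + 36*y - 81; vanishes at y ∈ {3}. (2, 3): f_x = 48 ≠ 0.
  x = 3: f_y(3, y) = -3*y**2 + 40*y - 93; vanishes at y ∈ {3}. (3, 3): f_x = 75 ≠ 0.
  x = 4: f_y(4, y) = -3*y**2 + 44*y - 105; vanishes at y ∈ {3}. (4, 3): f_x = 108 ≠ 0.
Only singular point on the grid: (-2, 3).
Classify: substitute x = -2 + u, y = 3 + v and expand: f = u**3 + 2*u*v**2 - v**3 + v**2.
No constant or linear terms (consistent with a singular point). Quadratic part: v**2. Cubic part: u**3 + 2*u*v**2 - v**3.
The quadratic part v**2 is a perfect square, so there is a single (double) tangent line v = 0, i.e. y = 3. Restricting the cubic part to that line (v = 0) leaves u**3 ≠ 0, so f is not divisible by v and the branch is v² ≈ -u**3 to lowest order — this is a cusp.
Classification: cusp.


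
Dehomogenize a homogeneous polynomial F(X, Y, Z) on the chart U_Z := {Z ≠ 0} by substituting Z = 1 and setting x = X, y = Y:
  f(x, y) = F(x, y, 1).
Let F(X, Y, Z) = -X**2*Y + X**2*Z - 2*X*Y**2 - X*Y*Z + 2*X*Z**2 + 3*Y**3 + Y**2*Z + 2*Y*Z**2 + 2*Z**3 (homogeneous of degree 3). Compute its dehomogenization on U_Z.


f(x, y) = -x**2*y + x**2 - 2*x*y**2 - x*y + 2*x + 3*y**3 + y**2 + 2*y + 2

On U_Z we set Z = 1. Each monomial c·X^i·Y^j·Z^k in F becomes c·x^i·y^j·1^k = c·x^i·y^j.
Substituting Z = 1: F(X, Y, 1) = -x**2*y + x**2 - 2*x*y**2 - x*y + 2*x + 3*y**3 + y**2 + 2*y + 2.
Note: deg(f) ≤ deg(F) = 3; strict inequality happens when F is divisible by Z (lost terms).


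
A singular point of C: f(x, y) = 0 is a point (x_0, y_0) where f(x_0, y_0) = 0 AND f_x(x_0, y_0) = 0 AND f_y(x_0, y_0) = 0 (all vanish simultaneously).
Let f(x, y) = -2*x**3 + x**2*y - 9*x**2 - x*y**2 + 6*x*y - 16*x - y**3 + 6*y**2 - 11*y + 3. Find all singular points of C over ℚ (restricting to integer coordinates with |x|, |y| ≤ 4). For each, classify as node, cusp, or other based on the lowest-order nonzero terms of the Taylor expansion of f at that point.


Singular points: {(-1, 2)}; classification: node.

Compute partial derivatives:
  f_x = -6*x**2 + 2*x*y - 18*x - y**2 + 6*y - 16.
  f_y = x**2 - 2*x*y + 6*x - 3*y**2 + 12*y - 11.
Scan x_0 ∈ {−4, ..., 4}. For each x_0, f_y(x_0, y) is a polynomial in y; find its integer roots y ∈ {−4, ..., 4}, then test f_x and f at those candidates.
  x = -4: f_y(-4, y) = -3*y**2 + 20*y - 19; no integer root y with |y| ≤ 4.
  x = -3: f_y(-3, y) = -3*y**2 + 18*y - 20; no integer root y with |y| ≤ 4.
  x = -2: f_y(-2, y) = -3*y**2 + 16*y - 19; no integer root y with |y| ≤ 4.
  x = -1: f_y(-1, y) = -3*y**2 + 14*y - 16; vanishes at y ∈ {2}. (-1, 2): f_x = 0, f = 0 — SINGULAR.
  x = 0: f_y(0, y) = -3*y**2 + 12*y - 11; no integer root y with |y| ≤ 4.
  x = 1: f_y(1, y) = -3*y**2 + 10*y - 4; no integer root y with |y| ≤ 4.
  x = 2: f_y(2, y) = -3*y**2 + 8*y + 5; no integer root y with |y| ≤ 4.
  x = 3: f_y(3, y) = -3*y**2 + 6*y + 16; no integer root y with |y| ≤ 4.
  x = 4: f_y(4, y) = -3*y**2 + 4*y + 29; no integer root y with |y| ≤ 4.
Only singular point on the grid: (-1, 2).
Classify: substitute x = -1 + u, y = 2 + v and expand: f = -2*u**3 + u**2*v - u**2 - u*v**2 - v**3 + v**2.
No constant or linear terms (consistent with a singular point). Quadratic part: -u**2 + v**2. Cubic part: -2*u**3 + u**2*v - u*v**2 - v**3.
The quadratic part v**2 - u**2 = (v − u)(v + u) splits into two distinct linear factors, so there are two distinct tangent lines y − 2 = ±(x − -1) — this is a node (ordinary double point).
Classification: node.


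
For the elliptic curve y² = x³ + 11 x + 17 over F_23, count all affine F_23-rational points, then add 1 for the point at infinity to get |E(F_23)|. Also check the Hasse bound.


Affine points = {(1, 11), (1, 12), (2, 1), (2, 22), (3, 10), (3, 13), (5, 6), (5, 17), (6, 0), (7, 0), (10, 0), (19, 1), (19, 22), (20, 7), (20, 16)}; affine count = 15; |E(F_23)| = 16.

Discriminant check: Δ ∝ 4a³ + 27b² = 4·11³ + 27·17² = 4·1331 + 27·289 ≡ 17 (mod 23). Nonzero ⇒ E is nonsingular.
For each x ∈ F_23, compute rhs = x³ + 11·x + 17 mod 23, then count y ∈ F_23 with y² ≡ rhs.
  x = 0: rhs = 17, matching y values: none (0 points).
  x = 1: rhs = 6, matching y values: 11, 12 (2 points).
  x = 2: rhs = 1, matching y values: 1, 22 (2 points).
  x = 3: rhs = 8, matching y values: 10, 13 (2 points).
  x = 4: rhs = 10, matching y values: none (0 points).
  x = 5: rhs = 13, matching y values: 6, 17 (2 points).
  x = 6: rhs = 0, matching y values: 0 (1 points).
  x = 7: rhs = 0, matching y values: 0 (1 points).
  x = 8: rhs = 19, matching y values: none (0 points).
  x = 9: rhs = 17, matching y values: none (0 points).
  x = 10: rhs = 0, matching y values: 0 (1 points).
  x = 11: rhs = 20, matching y values: none (0 points).
  x = 12: rhs = 14, matching y values: none (0 points).
  x = 13: rhs = 11, matching y values: none (0 points).
  x = 14: rhs = 17, matching y values: none (0 points).
  x = 15: rhs = 15, matching y values: none (0 points).
  x = 16: rhs = 11, matching y values: none (0 points).
  x = 17: rhs = 11, matching y values: none (0 points).
  x = 18: rhs = 21, matching y values: none (0 points).
  x = 19: rhs = 1, matching y values: 1, 22 (2 points).
  x = 20: rhs = 3, matching y values: 7, 16 (2 points).
  x = 21: rhs = 10, matching y values: none (0 points).
  x = 22: rhs = 5, matching y values: none (0 points).
Total affine count: 15.
Full point count |E(F_23)| = 15 + 1 = 16.
Hasse bound: |16 − (23+1)| = |-8| = 8 ≤ 2√23 ≈ 9.5917 ✓.


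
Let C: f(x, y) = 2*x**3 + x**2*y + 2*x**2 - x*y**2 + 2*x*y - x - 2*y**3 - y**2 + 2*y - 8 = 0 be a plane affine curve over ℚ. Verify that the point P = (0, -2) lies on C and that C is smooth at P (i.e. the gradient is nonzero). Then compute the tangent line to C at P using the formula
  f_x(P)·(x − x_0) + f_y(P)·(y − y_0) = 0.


Tangent line at P: -9*x - 18*y - 36 = 0.

Step 1: f(0, -2) = 0, so P lies on C.
Step 2: partial derivatives
  f_x(x, y) = 6*x**2 + 2*x*y + 4*x - y**2 + 2*y - 1, f_y(x, y) = x**2 - 2*x*y + 2*x - 6*y**2 - 2*y + 2.
  f_x(P) = -9, f_y(P) = -18 (gradient nonzero, so P is smooth).
Step 3: tangent line at P: -9·(x − 0) + -18·(y − -2) = 0.
Expanding: -9*x - 18*y - 36 = 0.


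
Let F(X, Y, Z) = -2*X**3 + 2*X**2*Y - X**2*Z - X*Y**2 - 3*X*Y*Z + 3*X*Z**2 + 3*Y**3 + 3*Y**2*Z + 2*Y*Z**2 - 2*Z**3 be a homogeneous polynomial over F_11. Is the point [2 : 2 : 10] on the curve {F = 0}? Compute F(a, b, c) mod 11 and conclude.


F(2,2,10) ≡ 10 (mod 11); P is NOT on the curve.

Evaluate F(2, 2, 10) term-by-term (mod 11).
  -2*X**3 ↦ -2·8·1·1 = -16
  2*X**2*Y ↦ 2·4·2·1 = 16
  -X**2*Z ↦ -1·4·1·10 = -40
  -X*Y**2 ↦ -1·2·4·1 = -8
  -3*X*Y*Z ↦ -3·2·2·10 = -120
  3*X*Z**2 ↦ 3·2·1·100 = 600
  3*Y**3 ↦ 3·1·8·1 = 24
  3*Y**2*Z ↦ 3·1·4·10 = 120
  2*Y*Z**2 ↦ 2·1·2·100 = 400
  -2*Z**3 ↦ -2·1·1·1000 = -2000
Sum: F(2, 2, 10) = (-16) + (16) + (-40) + (-8) + (-120) + (600) + (24) + (120) + (400) + (-2000) = -1024.
Reducing mod 11: -1024 ≡ 10 (mod 11).
Since F(a, b, c) ≡ 10 ≠ 0 (mod 11), P does NOT lie on the curve.


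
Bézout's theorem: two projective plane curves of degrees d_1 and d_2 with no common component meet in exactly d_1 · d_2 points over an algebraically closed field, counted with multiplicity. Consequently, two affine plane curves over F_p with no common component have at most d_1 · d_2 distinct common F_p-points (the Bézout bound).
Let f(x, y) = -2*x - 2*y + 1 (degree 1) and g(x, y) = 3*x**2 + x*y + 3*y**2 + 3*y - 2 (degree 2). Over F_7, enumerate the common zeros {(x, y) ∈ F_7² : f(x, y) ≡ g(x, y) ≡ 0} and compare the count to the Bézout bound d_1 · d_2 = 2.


Common zeros: ∅; count = 0; Bézout bound = 2.

deg(f) = 1, deg(g) = 2, so Bézout bound = 2.
Scan x ∈ F_7. For each x, list the y ∈ F_7 with f(x, y) ≡ 0 and those with g(x, y) ≡ 0 (mod 7); the common zeros in that column are the intersection.
  x = 0: f ≡ 0 at y ∈ {4}; g ≡ 0 at y ∈ ∅; common: ∅.
  x = 1: f ≡ 0 at y ∈ {3}; g ≡ 0 at y ∈ {2, 6}; common: ∅.
  x = 2: f ≡ 0 at y ∈ {2}; g ≡ 0 at y ∈ ∅; common: ∅.
  x = 3: f ≡ 0 at y ∈ {1}; g ≡ 0 at y ∈ {2, 3}; common: ∅.
  x = 4: f ≡ 0 at y ∈ {0}; g ≡ 0 at y ∈ {1, 6}; common: ∅.
  x = 5: f ≡ 0 at y ∈ {6}; g ≡ 0 at y ∈ {1}; common: ∅.
  x = 6: f ≡ 0 at y ∈ {5}; g ≡ 0 at y ∈ ∅; common: ∅.
Collecting: common zeros = ∅, so the count is 0.
Comparison with the Bézout bound: 0 ≤ 2 = deg(f)·deg(g), as expected for curves with no common component (the affine F_7-count falls short of the bound because intersections may lie at infinity, over extension fields, or carry multiplicity).


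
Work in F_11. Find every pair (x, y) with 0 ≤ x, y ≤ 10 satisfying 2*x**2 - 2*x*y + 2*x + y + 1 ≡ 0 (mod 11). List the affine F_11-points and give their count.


Affine F_11-points: {(0, 10), (1, 5), (2, 8), (3, 5), (4, 9), (5, 8), (7, 7), (8, 6), (9, 10), (10, 7)}; count = 10.

For each of the 121 pairs (x, y) ∈ F_11², evaluate f(x, y) mod 11. Record the zeros.
  x = 0: [0↦1, 1↦2, 2↦3, 3↦4, 4↦5, 5↦6, 6↦7, 7↦8, 8↦9, 9↦10, 10↦0]  zeros at y ∈ {10}
  x = 1: [0↦5, 1↦4, 2↦3, 3↦2, 4↦1, 5↦0, 6↦10, 7↦9, 8↦8, 9↦7, 10↦6]  zeros at y ∈ {5}
  x = 2: [0↦2, 1↦10, 2↦7, 3↦4, 4↦1, 5↦9, 6↦6, 7↦3, 8↦0, 9↦8, 10↦5]  zeros at y ∈ {8}
  x = 3: [0↦3, 1↦9, 2↦4, 3↦10, 4↦5, 5↦0, 6↦6, 7↦1, 8↦7, 9↦2, 10↦8]  zeros at y ∈ {5}
  x = 4: [0↦8, 1↦1, 2↦5, 3↦9, 4↦2, 5↦6, 6↦10, 7↦3, 8↦7, 9↦0, 10↦4]  zeros at y ∈ {9}
  x = 5: [0↦6, 1↦8, 2↦10, 3↦1, 4↦3, 5↦5, 6↦7, 7↦9, 8↦0, 9↦2, 10↦4]  zeros at y ∈ {8}
  x = 6: [0↦8, 1↦8, 2↦8, 3↦8, 4↦8, 5↦8, 6↦8, 7↦8, 8↦8, 9↦8, 10↦8]  zeros at y ∈ ∅
  x = 7: [0↦3, 1↦1, 2↦10, 3↦8, 4↦6, 5↦4, 6↦2, 7↦0, 8↦9, 9↦7, 10↦5]  zeros at y ∈ {7}
  x = 8: [0↦2, 1↦9, 2↦5, 3↦1, 4↦8, 5↦4, 6↦0, 7↦7, 8↦3, 9↦10, 10↦6]  zeros at y ∈ {6}
  x = 9: [0↦5, 1↦10, 2↦4, 3↦9, 4↦3, 5↦8, 6↦2, 7↦7, 8↦1, 9↦6, 10↦0]  zeros at y ∈ {10}
  x = 10: [0↦1, 1↦4, 2↦7, 3↦10, 4↦2, 5↦5, 6↦8, 7↦0, 8↦3, 9↦6, 10↦9]  zeros at y ∈ {7}
Collecting zeros: affine points = {(0, 10), (1, 5), (2, 8), (3, 5), (4, 9), (5, 8), (7, 7), (8, 6), (9, 10), (10, 7)}.
Total count |C(F_11)_aff| = 10.


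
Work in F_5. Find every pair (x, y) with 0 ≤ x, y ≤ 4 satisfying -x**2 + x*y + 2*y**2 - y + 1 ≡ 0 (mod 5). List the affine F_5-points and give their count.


Affine F_5-points: {(1, 0), (2, 1), (4, 0), (4, 1)}; count = 4.

For each of the 25 pairs (x, y) ∈ F_5², evaluate f(x, y) mod 5. Record the zeros.
  x = 0: [0↦1, 1↦2, 2↦2, 3↦1, 4↦4]  zeros at y ∈ ∅
  x = 1: [0↦0, 1↦2, 2↦3, 3↦3, 4↦2]  zeros at y ∈ {0}
  x = 2: [0↦2, 1↦0, 2↦2, 3↦3, 4↦3]  zeros at y ∈ {1}
  x = 3: [0↦2, 1↦1, 2↦4, 3↦1, 4↦2]  zeros at y ∈ ∅
  x = 4: [0↦0, 1↦0, 2↦4, 3↦2, 4↦4]  zeros at y ∈ {0, 1}
Collecting zeros: affine points = {(1, 0), (2, 1), (4, 0), (4, 1)}.
Total count |C(F_5)_aff| = 4.


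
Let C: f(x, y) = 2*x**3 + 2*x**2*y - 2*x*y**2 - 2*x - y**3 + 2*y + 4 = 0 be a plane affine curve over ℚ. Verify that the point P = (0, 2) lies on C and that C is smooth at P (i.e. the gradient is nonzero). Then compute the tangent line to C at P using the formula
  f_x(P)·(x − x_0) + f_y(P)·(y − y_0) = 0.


Tangent line at P: -10*x - 10*y + 20 = 0.

Step 1: f(0, 2) = 0, so P lies on C.
Step 2: partial derivatives
  f_x(x, y) = 6*x**2 + 4*x*y - 2*y**2 - 2, f_y(x, y) = 2*x**2 - 4*x*y - 3*y**2 + 2.
  f_x(P) = -10, f_y(P) = -10 (gradient nonzero, so P is smooth).
Step 3: tangent line at P: -10·(x − 0) + -10·(y − 2) = 0.
Expanding: -10*x - 10*y + 20 = 0.


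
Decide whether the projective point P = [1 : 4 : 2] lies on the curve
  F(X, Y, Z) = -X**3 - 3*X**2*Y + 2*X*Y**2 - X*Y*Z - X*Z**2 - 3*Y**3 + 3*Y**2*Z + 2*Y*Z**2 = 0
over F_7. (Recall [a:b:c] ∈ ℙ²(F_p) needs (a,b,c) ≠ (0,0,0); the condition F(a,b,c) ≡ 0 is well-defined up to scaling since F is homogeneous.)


F(1,4,2) ≡ 6 (mod 7); P is NOT on the curve.

Evaluate F(1, 4, 2) term-by-term (mod 7).
  -X**3 ↦ -1·1·1·1 = -1
  -3*X**2*Y ↦ -3·1·4·1 = -12
  2*X*Y**2 ↦ 2·1·16·1 = 32
  -X*Y*Z ↦ -1·1·4·2 = -8
  -X*Z**2 ↦ -1·1·1·4 = -4
  -3*Y**3 ↦ -3·1·64·1 = -192
  3*Y**2*Z ↦ 3·1·16·2 = 96
  2*Y*Z**2 ↦ 2·1·4·4 = 32
Sum: F(1, 4, 2) = (-1) + (-12) + (32) + (-8) + (-4) + (-192) + (96) + (32) = -57.
Reducing mod 7: -57 ≡ 6 (mod 7).
Since F(a, b, c) ≡ 6 ≠ 0 (mod 7), P does NOT lie on the curve.


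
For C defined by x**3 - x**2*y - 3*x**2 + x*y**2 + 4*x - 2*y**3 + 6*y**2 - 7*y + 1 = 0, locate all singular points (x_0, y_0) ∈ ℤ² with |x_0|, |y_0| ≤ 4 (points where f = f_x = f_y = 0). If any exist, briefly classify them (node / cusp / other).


Singular points: {(1, 1)}; classification: node.

Compute partial derivatives:
  f_x = 3*x**2 - 2*x*y - 6*x + y**2 + 4.
  f_y = -x**2 + 2*x*y - 6*y**2 + 12*y - 7.
Scan x_0 ∈ {−4, ..., 4}. For each x_0, f_y(x_0, y) is a polynomial in y; find its integer roots y ∈ {−4, ..., 4}, then test f_x and f at those candidates.
  x = -4: f_y(-4, y) = -6*y**2 + 4*y - 23; no integer root y with |y| ≤ 4.
  x = -3: f_y(-3, y) = -6*y**2 + 6*y - 16; no integer root y with |y| ≤ 4.
  x = -2: f_y(-2, y) = -6*y**2 + 8*y - 11; no integer root y with |y| ≤ 4.
  x = -1: f_y(-1, y) = -6*y**2 + 10*y - 8; no integer root y with |y| ≤ 4.
  x = 0: f_y(0, y) = -6*y**2 + 12*y - 7; no integer root y with |y| ≤ 4.
  x = 1: f_y(1, y) = -6*y**2 + 14*y - 8; vanishes at y ∈ {1}. (1, 1): f_x = 0, f = 0 — SINGULAR.
  x = 2: f_y(2, y) = -6*y**2 + 16*y - 11; no integer root y with |y| ≤ 4.
  x = 3: f_y(3, y) = -6*y**2 + 18*y - 16; no integer root y with |y| ≤ 4.
  x = 4: f_y(4, y) = -6*y**2 + 20*y - 23; no integer root y with |y| ≤ 4.
Only singular point on the grid: (1, 1).
Classify: substitute x = 1 + u, y = 1 + v and expand: f = u**3 - u**2*v - u**2 + u*v**2 - 2*v**3 + v**2.
No constant or linear terms (consistent with a singular point). Quadratic part: -u**2 + v**2. Cubic part: u**3 - u**2*v + u*v**2 - 2*v**3.
The quadratic part v**2 - u**2 = (v − u)(v + u) splits into two distinct linear factors, so there are two distinct tangent lines y − 1 = ±(x − 1) — this is a node (ordinary double point).
Classification: node.


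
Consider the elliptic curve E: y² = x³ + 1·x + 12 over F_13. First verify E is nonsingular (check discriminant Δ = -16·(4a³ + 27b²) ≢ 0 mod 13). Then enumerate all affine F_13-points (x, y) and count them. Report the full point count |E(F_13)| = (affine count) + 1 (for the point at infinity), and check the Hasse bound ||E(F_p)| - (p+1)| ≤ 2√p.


Affine points = {(0, 5), (0, 8), (1, 1), (1, 12), (2, 3), (2, 10), (3, 4), (3, 9), (5, 5), (5, 8), (6, 0), (8, 5), (8, 8), (9, 3), (9, 10), (12, 6), (12, 7)}; affine count = 17; |E(F_13)| = 18.

Discriminant check: Δ ∝ 4a³ + 27b² = 4·1³ + 27·12² = 4·1 + 27·144 ≡ 5 (mod 13). Nonzero ⇒ E is nonsingular.
For each x ∈ F_13, compute rhs = x³ + 1·x + 12 mod 13, then count y ∈ F_13 with y² ≡ rhs.
  x = 0: rhs = 12, matching y values: 5, 8 (2 points).
  x = 1: rhs = 1, matching y values: 1, 12 (2 points).
  x = 2: rhs = 9, matching y values: 3, 10 (2 points).
  x = 3: rhs = 3, matching y values: 4, 9 (2 points).
  x = 4: rhs = 2, matching y values: none (0 points).
  x = 5: rhs = 12, matching y values: 5, 8 (2 points).
  x = 6: rhs = 0, matching y values: 0 (1 points).
  x = 7: rhs = 11, matching y values: none (0 points).
  x = 8: rhs = 12, matching y values: 5, 8 (2 points).
  x = 9: rhs = 9, matching y values: 3, 10 (2 points).
  x = 10: rhs = 8, matching y values: none (0 points).
  x = 11: rhs = 2, matching y values: none (0 points).
  x = 12: rhs = 10, matching y values: 6, 7 (2 points).
Total affine count: 17.
Full point count |E(F_13)| = 17 + 1 = 18.
Hasse bound: |18 − (13+1)| = |4| = 4 ≤ 2√13 ≈ 7.2111 ✓.


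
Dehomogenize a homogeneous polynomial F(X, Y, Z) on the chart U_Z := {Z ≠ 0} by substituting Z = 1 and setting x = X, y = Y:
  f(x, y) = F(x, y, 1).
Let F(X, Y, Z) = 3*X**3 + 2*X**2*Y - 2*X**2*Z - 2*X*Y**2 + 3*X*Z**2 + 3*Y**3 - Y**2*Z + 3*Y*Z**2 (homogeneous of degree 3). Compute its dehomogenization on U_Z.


f(x, y) = 3*x**3 + 2*x**2*y - 2*x**2 - 2*x*y**2 + 3*x + 3*y**3 - y**2 + 3*y

On U_Z we set Z = 1. Each monomial c·X^i·Y^j·Z^k in F becomes c·x^i·y^j·1^k = c·x^i·y^j.
Substituting Z = 1: F(X, Y, 1) = 3*x**3 + 2*x**2*y - 2*x**2 - 2*x*y**2 + 3*x + 3*y**3 - y**2 + 3*y.
Note: deg(f) ≤ deg(F) = 3; strict inequality happens when F is divisible by Z (lost terms).


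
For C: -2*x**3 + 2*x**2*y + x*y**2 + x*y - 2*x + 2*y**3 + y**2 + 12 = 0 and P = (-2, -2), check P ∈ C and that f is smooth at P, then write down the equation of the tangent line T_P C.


Tangent line at P: -8*x + 34*y + 52 = 0.

Step 1: f(-2, -2) = 0, so P lies on C.
Step 2: partial derivatives
  f_x(x, y) = -6*x**2 + 4*x*y + y**2 + y - 2, f_y(x, y) = 2*x**2 + 2*x*y + x + 6*y**2 + 2*y.
  f_x(P) = -8, f_y(P) = 34 (gradient nonzero, so P is smooth).
Step 3: tangent line at P: -8·(x − -2) + 34·(y − -2) = 0.
Expanding: -8*x + 34*y + 52 = 0.


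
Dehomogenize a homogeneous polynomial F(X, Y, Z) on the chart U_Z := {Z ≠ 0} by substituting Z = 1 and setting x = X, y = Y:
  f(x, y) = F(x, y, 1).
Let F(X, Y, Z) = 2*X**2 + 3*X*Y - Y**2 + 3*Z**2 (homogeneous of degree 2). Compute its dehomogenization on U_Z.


f(x, y) = 2*x**2 + 3*x*y - y**2 + 3

On U_Z we set Z = 1. Each monomial c·X^i·Y^j·Z^k in F becomes c·x^i·y^j·1^k = c·x^i·y^j.
Substituting Z = 1: F(X, Y, 1) = 2*x**2 + 3*x*y - y**2 + 3.
Note: deg(f) ≤ deg(F) = 2; strict inequality happens when F is divisible by Z (lost terms).
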